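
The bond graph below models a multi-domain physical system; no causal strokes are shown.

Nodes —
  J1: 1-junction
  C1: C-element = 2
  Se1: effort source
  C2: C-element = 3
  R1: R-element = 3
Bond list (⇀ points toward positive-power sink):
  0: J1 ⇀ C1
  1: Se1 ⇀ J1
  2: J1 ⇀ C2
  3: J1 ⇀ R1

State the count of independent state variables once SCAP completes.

#1 stroke→J1  (Se1: effort source, stroke at far end)
#0 stroke→J1  (C1: C, integral causality)
#2 stroke→J1  (C2: C, integral causality)
#3 stroke→R1  (only one flow-in slot at J1)

2  (C1, C2 all integral)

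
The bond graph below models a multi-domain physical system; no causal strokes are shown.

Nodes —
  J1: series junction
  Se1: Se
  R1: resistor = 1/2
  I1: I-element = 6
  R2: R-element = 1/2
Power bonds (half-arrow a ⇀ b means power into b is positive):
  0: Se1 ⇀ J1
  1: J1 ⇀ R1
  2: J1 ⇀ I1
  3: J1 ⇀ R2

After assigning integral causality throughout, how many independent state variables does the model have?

bond 0 stroke→J1  (Se1 (Se) sets effort on bond)
bond 2 stroke→I1  (I1 integral (f out))
bond 1 stroke→J1  (common-f at J1 fixed by 2)
bond 3 stroke→J1  (J1 flow already set via bond 2)

1  (I1 all integral)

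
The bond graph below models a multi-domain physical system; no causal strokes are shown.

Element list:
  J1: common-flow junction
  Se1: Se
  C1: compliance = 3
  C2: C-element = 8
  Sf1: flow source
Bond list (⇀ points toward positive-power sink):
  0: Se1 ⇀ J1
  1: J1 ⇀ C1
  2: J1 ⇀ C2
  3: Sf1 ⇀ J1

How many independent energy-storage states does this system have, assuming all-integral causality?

b0 |J1  (Se1: effort source, stroke at far end)
b3 |Sf1  (Sf1 (Sf) sets flow on bond)
b1 |J1  (common-f at J1 fixed by 3)
b2 |J1  (J1 flow already set via bond 3)

2  (C1, C2 all integral)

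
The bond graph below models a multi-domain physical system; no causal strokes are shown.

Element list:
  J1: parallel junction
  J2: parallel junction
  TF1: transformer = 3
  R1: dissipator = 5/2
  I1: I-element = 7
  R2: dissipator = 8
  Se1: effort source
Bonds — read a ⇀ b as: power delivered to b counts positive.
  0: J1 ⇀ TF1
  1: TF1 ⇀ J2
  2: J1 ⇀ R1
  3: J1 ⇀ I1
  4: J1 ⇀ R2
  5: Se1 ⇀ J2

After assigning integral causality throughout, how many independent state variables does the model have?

1  (I1 all integral)

#5 →J2  (Se1 fixes effort; stroke away)
#1 →TF1  (0-jn J2 has e-setter on 5)
#0 →J1  (TF1: transformer flips bond 1)
#2 →R1  (common-e at J1 fixed by 0)
#3 →I1  (J1: bond 0 brought effort, rest push out)
#4 →R2  (J1: bond 0 brought effort, rest push out)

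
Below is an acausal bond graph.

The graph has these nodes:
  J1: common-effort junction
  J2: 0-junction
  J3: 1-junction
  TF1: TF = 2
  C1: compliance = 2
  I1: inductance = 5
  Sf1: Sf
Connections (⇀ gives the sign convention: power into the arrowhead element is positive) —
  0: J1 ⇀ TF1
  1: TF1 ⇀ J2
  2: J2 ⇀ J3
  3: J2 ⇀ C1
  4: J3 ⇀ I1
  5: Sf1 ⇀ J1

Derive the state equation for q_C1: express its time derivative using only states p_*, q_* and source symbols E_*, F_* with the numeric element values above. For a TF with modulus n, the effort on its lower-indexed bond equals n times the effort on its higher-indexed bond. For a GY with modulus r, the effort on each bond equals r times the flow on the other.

dq_C1/dt = 2*F_Sf1 - p_I1/5

bond 5 →Sf1  (Sf1 fixes flow; stroke at Sf1)
bond 0 →J1  (only one effort-in slot at J1)
bond 1 →TF1  (through TF1, causality passes straight; one stroke at TF1)
bond 3 →J2  (C1: C, integral causality)
bond 2 →J3  (common-e at J2 fixed by 3)
bond 4 →I1  (J3 needs exactly one f-in)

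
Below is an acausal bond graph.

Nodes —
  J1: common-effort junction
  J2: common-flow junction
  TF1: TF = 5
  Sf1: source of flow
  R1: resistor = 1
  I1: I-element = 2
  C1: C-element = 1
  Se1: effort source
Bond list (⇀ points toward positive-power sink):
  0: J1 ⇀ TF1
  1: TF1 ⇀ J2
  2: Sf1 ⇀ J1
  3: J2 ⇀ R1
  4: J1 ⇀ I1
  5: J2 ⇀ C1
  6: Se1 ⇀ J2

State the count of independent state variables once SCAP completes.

#2 stroke→Sf1  (Sf1 fixes flow; stroke at Sf1)
#6 stroke→J2  (Se1 (Se) sets effort on bond)
#4 stroke→I1  (prefer integral on I1)
#0 stroke→J1  (J1: last free bond brings effort in)
#1 stroke→TF1  (TF1 one-in-one-out from 0)
#3 stroke→J2  (1-jn J2 has f-setter on 1)
#5 stroke→J2  (J2: bond 1 brought flow, rest push out)

2  (C1, I1 all integral)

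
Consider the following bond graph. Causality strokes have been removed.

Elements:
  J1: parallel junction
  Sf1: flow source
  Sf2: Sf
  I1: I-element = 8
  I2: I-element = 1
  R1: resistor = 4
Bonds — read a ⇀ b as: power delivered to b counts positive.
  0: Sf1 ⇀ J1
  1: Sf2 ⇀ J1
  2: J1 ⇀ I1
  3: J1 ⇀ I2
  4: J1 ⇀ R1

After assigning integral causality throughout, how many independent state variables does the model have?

2  (I1, I2 all integral)

β0 →Sf1  (source Sf1 imposes f)
β1 →Sf2  (source Sf2 imposes f)
β2 →I1  (I1 outputs flow p/I1)
β3 →I2  (I2: I, integral causality)
β4 →J1  (only one effort-in slot at J1)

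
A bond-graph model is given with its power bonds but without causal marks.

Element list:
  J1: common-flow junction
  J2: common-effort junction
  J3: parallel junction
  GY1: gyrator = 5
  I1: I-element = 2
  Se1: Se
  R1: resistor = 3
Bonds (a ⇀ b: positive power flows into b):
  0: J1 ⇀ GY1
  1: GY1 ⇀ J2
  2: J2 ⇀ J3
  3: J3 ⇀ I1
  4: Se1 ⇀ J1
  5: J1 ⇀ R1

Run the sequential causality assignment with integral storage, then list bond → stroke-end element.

bond 0 →J1
bond 1 →J2
bond 2 →J3
bond 3 →I1
bond 4 →J1
bond 5 →R1

b4 |J1  (source Se1 imposes e)
b3 |I1  (I1 outputs flow p/I1)
b2 |J3  (closing 0-jn rule on J3)
b1 |J2  (closing 0-jn rule on J2)
b0 |J1  (through GY1, causality inverts; strokes same side of GY1)
b5 |R1  (J1: last free bond brings flow in)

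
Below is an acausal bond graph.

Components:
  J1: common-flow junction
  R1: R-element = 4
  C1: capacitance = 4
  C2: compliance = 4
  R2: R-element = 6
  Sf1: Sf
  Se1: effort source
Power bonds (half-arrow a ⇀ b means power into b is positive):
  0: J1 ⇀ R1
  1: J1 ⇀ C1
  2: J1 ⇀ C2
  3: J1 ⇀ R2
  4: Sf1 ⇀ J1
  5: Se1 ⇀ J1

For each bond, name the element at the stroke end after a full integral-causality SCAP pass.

#4 |Sf1  (Sf1 (Sf) sets flow on bond)
#5 |J1  (Se1 fixes effort; stroke away)
#0 |J1  (common-f at J1 fixed by 4)
#1 |J1  (1-jn J1 has f-setter on 4)
#2 |J1  (J1 flow already set via bond 4)
#3 |J1  (J1: bond 4 brought flow, rest push out)

β0 |J1
β1 |J1
β2 |J1
β3 |J1
β4 |Sf1
β5 |J1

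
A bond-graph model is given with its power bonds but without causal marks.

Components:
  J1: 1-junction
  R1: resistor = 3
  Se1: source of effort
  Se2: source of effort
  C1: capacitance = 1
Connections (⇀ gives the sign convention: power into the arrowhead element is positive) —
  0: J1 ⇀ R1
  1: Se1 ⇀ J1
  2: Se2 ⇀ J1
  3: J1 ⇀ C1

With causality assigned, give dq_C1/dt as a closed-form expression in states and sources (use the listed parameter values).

b1 stroke→J1  (Se1 fixes effort; stroke away)
b2 stroke→J1  (Se2 (Se) sets effort on bond)
b3 stroke→J1  (prefer integral on C1)
b0 stroke→R1  (J1 needs exactly one f-in)

dq_C1/dt = E_Se1/3 + E_Se2/3 - q_C1/3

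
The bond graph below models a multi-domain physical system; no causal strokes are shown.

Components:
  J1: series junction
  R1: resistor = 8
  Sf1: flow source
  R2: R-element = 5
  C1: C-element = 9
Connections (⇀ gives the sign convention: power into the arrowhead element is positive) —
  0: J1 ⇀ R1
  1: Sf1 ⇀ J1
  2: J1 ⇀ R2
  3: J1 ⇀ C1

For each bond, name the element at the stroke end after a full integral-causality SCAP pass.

#1 stroke at Sf1  (Sf1: flow source, stroke at near end)
#0 stroke at J1  (common-f at J1 fixed by 1)
#2 stroke at J1  (J1 flow already set via bond 1)
#3 stroke at J1  (J1: bond 1 brought flow, rest push out)

#0 stroke at J1
#1 stroke at Sf1
#2 stroke at J1
#3 stroke at J1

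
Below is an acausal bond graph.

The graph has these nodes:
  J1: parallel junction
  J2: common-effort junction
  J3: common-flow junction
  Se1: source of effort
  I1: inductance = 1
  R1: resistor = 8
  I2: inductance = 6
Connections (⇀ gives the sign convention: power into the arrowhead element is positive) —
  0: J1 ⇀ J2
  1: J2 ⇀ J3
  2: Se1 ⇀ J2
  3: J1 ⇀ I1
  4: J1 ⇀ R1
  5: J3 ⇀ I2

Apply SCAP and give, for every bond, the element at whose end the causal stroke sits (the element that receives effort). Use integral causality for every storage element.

#0 →J1
#1 →J3
#2 →J2
#3 →I1
#4 →R1
#5 →I2

β2 stroke→J2  (source Se1 imposes e)
β0 stroke→J1  (common-e at J2 fixed by 2)
β1 stroke→J3  (J2: bond 2 brought effort, rest push out)
β5 stroke→I2  (J3: last free bond brings flow in)
β3 stroke→I1  (common-e at J1 fixed by 0)
β4 stroke→R1  (J1: bond 0 brought effort, rest push out)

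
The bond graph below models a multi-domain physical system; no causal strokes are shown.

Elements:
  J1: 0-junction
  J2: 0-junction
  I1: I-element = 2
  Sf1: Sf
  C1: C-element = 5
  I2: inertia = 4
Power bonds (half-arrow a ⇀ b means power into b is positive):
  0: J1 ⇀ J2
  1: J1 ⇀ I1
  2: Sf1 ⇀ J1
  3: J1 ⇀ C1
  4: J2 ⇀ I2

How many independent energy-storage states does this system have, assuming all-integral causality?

bond 2 →Sf1  (Sf1 fixes flow; stroke at Sf1)
bond 1 →I1  (I1 outputs flow p/I1)
bond 3 →J1  (C1 outputs effort q/C1)
bond 0 →J2  (J1 effort already set via bond 3)
bond 4 →I2  (J2 effort already set via bond 0)

3  (C1, I1, I2 all integral)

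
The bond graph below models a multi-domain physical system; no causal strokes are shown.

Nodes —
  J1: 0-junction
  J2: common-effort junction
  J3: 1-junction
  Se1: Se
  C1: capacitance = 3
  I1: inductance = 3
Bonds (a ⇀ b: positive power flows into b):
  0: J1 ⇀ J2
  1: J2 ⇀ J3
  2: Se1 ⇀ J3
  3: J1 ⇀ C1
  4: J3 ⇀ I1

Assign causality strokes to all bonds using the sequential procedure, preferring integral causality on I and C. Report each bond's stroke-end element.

bond 2 stroke at J3  (Se1 fixes effort; stroke away)
bond 3 stroke at J1  (C1 outputs effort q/C1)
bond 0 stroke at J2  (J1: bond 3 brought effort, rest push out)
bond 1 stroke at J3  (J2 effort already set via bond 0)
bond 4 stroke at I1  (closing 1-jn rule on J3)

β0 stroke→J2
β1 stroke→J3
β2 stroke→J3
β3 stroke→J1
β4 stroke→I1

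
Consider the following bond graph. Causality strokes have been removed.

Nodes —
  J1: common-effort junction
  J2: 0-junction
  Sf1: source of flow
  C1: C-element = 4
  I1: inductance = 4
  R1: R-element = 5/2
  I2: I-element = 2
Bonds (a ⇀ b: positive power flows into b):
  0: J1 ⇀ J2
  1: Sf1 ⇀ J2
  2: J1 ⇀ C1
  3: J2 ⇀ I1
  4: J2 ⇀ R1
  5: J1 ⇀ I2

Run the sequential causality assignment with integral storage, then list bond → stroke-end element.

β0 →J2
β1 →Sf1
β2 →J1
β3 →I1
β4 →R1
β5 →I2

b1 |Sf1  (Sf1 (Sf) sets flow on bond)
b2 |J1  (prefer integral on C1)
b0 |J2  (0-jn J1 has e-setter on 2)
b5 |I2  (0-jn J1 has e-setter on 2)
b3 |I1  (common-e at J2 fixed by 0)
b4 |R1  (0-jn J2 has e-setter on 0)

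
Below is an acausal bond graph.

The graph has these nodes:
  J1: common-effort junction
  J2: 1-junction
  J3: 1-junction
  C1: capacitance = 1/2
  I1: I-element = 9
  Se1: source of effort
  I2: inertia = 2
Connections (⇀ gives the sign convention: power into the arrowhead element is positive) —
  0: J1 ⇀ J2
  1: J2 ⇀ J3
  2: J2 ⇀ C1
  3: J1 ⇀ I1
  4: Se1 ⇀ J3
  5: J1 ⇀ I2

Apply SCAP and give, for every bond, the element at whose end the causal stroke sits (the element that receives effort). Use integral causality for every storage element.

β0 stroke at J1
β1 stroke at J2
β2 stroke at J2
β3 stroke at I1
β4 stroke at J3
β5 stroke at I2

#4 stroke→J3  (Se1: effort source, stroke at far end)
#1 stroke→J2  (only one flow-in slot at J3)
#2 stroke→J2  (C1 outputs effort q/C1)
#0 stroke→J1  (only one flow-in slot at J2)
#3 stroke→I1  (common-e at J1 fixed by 0)
#5 stroke→I2  (common-e at J1 fixed by 0)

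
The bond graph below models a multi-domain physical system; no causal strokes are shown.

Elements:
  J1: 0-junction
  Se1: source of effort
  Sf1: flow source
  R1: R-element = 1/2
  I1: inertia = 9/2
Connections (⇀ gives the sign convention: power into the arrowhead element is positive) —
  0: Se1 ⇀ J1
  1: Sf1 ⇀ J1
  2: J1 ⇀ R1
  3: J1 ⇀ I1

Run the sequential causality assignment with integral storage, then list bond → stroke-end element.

b0 →J1
b1 →Sf1
b2 →R1
b3 →I1

b0 |J1  (Se1 fixes effort; stroke away)
b1 |Sf1  (source Sf1 imposes f)
b2 |R1  (common-e at J1 fixed by 0)
b3 |I1  (J1: bond 0 brought effort, rest push out)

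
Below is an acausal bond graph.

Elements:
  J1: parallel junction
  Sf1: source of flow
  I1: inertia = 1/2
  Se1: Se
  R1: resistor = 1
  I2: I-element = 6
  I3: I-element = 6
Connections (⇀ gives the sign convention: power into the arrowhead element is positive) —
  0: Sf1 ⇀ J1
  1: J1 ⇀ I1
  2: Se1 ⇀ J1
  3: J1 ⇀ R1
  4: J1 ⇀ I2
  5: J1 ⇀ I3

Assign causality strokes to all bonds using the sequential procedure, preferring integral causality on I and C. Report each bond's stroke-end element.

b0 |Sf1  (source Sf1 imposes f)
b2 |J1  (Se1 fixes effort; stroke away)
b1 |I1  (J1: bond 2 brought effort, rest push out)
b3 |R1  (J1: bond 2 brought effort, rest push out)
b4 |I2  (0-jn J1 has e-setter on 2)
b5 |I3  (J1 effort already set via bond 2)

b0 stroke→Sf1
b1 stroke→I1
b2 stroke→J1
b3 stroke→R1
b4 stroke→I2
b5 stroke→I3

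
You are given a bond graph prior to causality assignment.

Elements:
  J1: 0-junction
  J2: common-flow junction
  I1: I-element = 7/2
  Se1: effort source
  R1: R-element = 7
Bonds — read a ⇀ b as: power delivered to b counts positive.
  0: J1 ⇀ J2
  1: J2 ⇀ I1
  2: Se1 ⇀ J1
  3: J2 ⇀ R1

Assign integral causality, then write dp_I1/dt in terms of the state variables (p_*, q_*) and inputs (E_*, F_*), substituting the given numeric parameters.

bond 2 stroke at J1  (Se1 fixes effort; stroke away)
bond 0 stroke at J2  (common-e at J1 fixed by 2)
bond 1 stroke at I1  (I1 integral (f out))
bond 3 stroke at J2  (J2 flow already set via bond 1)

dp_I1/dt = E_Se1 - 2*p_I1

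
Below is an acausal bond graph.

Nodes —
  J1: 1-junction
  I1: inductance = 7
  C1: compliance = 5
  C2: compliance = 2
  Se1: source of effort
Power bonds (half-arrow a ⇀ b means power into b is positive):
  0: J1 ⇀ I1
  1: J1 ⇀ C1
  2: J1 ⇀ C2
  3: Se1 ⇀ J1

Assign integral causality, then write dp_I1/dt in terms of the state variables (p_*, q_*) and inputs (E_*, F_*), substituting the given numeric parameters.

dp_I1/dt = E_Se1 - q_C1/5 - q_C2/2

β3 →J1  (Se1: effort source, stroke at far end)
β0 →I1  (I1 integral (f out))
β1 →J1  (1-jn J1 has f-setter on 0)
β2 →J1  (J1: bond 0 brought flow, rest push out)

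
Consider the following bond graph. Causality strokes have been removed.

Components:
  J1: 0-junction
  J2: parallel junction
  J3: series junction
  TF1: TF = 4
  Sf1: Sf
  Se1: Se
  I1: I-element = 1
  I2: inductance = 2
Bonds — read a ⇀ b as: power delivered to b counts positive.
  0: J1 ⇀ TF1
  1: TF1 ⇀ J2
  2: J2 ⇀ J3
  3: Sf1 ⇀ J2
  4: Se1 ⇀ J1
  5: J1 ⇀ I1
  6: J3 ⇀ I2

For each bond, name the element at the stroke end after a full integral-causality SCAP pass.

β3 |Sf1  (source Sf1 imposes f)
β4 |J1  (source Se1 imposes e)
β0 |TF1  (0-jn J1 has e-setter on 4)
β5 |I1  (common-e at J1 fixed by 4)
β1 |J2  (TF TF1: opposite of bond 0)
β2 |J3  (0-jn J2 has e-setter on 1)
β6 |I2  (J3: last free bond brings flow in)

b0 stroke→TF1
b1 stroke→J2
b2 stroke→J3
b3 stroke→Sf1
b4 stroke→J1
b5 stroke→I1
b6 stroke→I2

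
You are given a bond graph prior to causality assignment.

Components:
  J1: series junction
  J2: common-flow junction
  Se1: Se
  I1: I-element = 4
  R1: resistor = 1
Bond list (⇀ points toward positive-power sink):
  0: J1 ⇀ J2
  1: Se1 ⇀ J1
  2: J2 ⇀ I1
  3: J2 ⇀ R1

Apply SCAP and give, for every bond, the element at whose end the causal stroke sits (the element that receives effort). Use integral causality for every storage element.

b0 →J2
b1 →J1
b2 →I1
b3 →J2

bond 1 stroke→J1  (Se1 (Se) sets effort on bond)
bond 0 stroke→J2  (closing 1-jn rule on J1)
bond 2 stroke→I1  (I1 integral (f out))
bond 3 stroke→J2  (1-jn J2 has f-setter on 2)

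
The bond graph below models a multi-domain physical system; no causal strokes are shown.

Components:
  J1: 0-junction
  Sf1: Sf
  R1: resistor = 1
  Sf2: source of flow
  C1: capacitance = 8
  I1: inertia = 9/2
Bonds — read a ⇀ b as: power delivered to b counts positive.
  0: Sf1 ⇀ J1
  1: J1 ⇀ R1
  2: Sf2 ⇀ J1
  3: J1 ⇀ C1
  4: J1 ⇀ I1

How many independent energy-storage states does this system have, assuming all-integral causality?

b0 |Sf1  (Sf1 (Sf) sets flow on bond)
b2 |Sf2  (Sf2 fixes flow; stroke at Sf2)
b3 |J1  (C1 integral (e out))
b1 |R1  (common-e at J1 fixed by 3)
b4 |I1  (J1: bond 3 brought effort, rest push out)

2  (C1, I1 all integral)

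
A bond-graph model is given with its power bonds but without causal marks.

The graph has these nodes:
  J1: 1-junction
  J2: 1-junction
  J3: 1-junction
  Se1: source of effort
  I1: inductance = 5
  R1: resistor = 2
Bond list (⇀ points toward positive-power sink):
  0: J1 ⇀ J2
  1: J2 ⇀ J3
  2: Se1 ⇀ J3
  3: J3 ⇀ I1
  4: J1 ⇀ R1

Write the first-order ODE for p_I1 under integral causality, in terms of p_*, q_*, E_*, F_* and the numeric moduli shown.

dp_I1/dt = E_Se1 - 2*p_I1/5

b2 stroke→J3  (Se1: effort source, stroke at far end)
b3 stroke→I1  (I1 integral (f out))
b1 stroke→J3  (J3 flow already set via bond 3)
b0 stroke→J2  (J2: bond 1 brought flow, rest push out)
b4 stroke→J1  (J1 flow already set via bond 0)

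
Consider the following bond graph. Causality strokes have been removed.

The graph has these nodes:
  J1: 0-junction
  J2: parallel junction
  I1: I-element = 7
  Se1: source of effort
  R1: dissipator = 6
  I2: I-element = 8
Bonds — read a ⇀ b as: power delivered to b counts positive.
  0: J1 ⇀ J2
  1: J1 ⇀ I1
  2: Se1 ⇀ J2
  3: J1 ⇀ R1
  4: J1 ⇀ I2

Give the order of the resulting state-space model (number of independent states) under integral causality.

2  (I1, I2 all integral)

bond 2 stroke→J2  (Se1: effort source, stroke at far end)
bond 0 stroke→J1  (0-jn J2 has e-setter on 2)
bond 1 stroke→I1  (0-jn J1 has e-setter on 0)
bond 3 stroke→R1  (0-jn J1 has e-setter on 0)
bond 4 stroke→I2  (0-jn J1 has e-setter on 0)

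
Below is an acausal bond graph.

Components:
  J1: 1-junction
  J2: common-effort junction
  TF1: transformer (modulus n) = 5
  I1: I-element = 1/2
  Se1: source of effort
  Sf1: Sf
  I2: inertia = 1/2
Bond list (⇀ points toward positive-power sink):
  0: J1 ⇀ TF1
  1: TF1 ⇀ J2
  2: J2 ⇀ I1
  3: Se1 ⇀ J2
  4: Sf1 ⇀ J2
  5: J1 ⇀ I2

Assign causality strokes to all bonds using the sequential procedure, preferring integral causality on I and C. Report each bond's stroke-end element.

β0 →J1
β1 →TF1
β2 →I1
β3 →J2
β4 →Sf1
β5 →I2

b3 →J2  (Se1 (Se) sets effort on bond)
b4 →Sf1  (source Sf1 imposes f)
b1 →TF1  (common-e at J2 fixed by 3)
b2 →I1  (0-jn J2 has e-setter on 3)
b0 →J1  (through TF1, causality passes straight; one stroke at TF1)
b5 →I2  (closing 1-jn rule on J1)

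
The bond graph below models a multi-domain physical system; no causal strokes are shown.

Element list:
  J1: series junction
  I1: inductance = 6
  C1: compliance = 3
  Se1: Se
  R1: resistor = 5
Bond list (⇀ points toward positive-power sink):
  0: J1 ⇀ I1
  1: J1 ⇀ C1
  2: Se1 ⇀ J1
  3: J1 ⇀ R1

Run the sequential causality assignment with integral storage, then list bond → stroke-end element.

β0 →I1
β1 →J1
β2 →J1
β3 →J1

#2 |J1  (Se1 fixes effort; stroke away)
#0 |I1  (I1 outputs flow p/I1)
#1 |J1  (J1 flow already set via bond 0)
#3 |J1  (1-jn J1 has f-setter on 0)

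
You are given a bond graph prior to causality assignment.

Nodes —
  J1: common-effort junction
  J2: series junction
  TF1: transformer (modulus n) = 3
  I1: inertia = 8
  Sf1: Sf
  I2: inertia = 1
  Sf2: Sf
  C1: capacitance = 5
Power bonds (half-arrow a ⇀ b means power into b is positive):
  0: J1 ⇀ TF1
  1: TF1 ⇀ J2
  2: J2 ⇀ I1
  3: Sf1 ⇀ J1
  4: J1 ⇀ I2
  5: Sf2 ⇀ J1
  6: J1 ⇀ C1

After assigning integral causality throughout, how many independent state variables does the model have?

3  (C1, I1, I2 all integral)

b3 stroke→Sf1  (Sf1 (Sf) sets flow on bond)
b5 stroke→Sf2  (Sf2: flow source, stroke at near end)
b2 stroke→I1  (I1 integral (f out))
b1 stroke→J2  (J2: bond 2 brought flow, rest push out)
b0 stroke→TF1  (TF1: transformer flips bond 1)
b4 stroke→I2  (I2 outputs flow p/I2)
b6 stroke→J1  (closing 0-jn rule on J1)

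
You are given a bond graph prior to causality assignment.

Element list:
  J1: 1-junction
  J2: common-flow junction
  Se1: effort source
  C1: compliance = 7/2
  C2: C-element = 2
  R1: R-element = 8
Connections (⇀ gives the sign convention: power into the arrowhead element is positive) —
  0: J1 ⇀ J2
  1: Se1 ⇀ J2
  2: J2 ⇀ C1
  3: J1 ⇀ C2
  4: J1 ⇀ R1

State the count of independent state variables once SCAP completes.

2  (C1, C2 all integral)

#1 stroke→J2  (Se1 (Se) sets effort on bond)
#2 stroke→J2  (prefer integral on C1)
#0 stroke→J1  (J2 needs exactly one f-in)
#3 stroke→J1  (C2 outputs effort q/C2)
#4 stroke→R1  (J1 needs exactly one f-in)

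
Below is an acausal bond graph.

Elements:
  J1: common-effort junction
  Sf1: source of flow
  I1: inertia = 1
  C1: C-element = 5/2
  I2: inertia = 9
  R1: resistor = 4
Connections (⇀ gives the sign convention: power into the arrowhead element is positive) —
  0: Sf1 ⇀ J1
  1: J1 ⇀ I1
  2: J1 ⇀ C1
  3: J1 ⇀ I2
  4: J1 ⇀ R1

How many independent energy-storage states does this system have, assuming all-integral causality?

bond 0 |Sf1  (Sf1 (Sf) sets flow on bond)
bond 1 |I1  (I1 outputs flow p/I1)
bond 2 |J1  (C1 integral (e out))
bond 3 |I2  (J1: bond 2 brought effort, rest push out)
bond 4 |R1  (common-e at J1 fixed by 2)

3  (C1, I1, I2 all integral)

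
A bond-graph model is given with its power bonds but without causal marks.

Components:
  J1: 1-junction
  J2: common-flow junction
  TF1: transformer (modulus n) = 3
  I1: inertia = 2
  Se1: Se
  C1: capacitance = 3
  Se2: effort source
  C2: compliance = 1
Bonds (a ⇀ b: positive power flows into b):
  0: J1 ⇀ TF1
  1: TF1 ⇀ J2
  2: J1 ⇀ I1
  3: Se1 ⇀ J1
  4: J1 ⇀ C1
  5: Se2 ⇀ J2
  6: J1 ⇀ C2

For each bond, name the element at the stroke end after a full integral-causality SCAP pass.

b0 stroke→J1
b1 stroke→TF1
b2 stroke→I1
b3 stroke→J1
b4 stroke→J1
b5 stroke→J2
b6 stroke→J1

#3 stroke at J1  (Se1: effort source, stroke at far end)
#5 stroke at J2  (Se2: effort source, stroke at far end)
#1 stroke at TF1  (closing 1-jn rule on J2)
#0 stroke at J1  (TF1 one-in-one-out from 1)
#2 stroke at I1  (prefer integral on I1)
#4 stroke at J1  (J1: bond 2 brought flow, rest push out)
#6 stroke at J1  (J1 flow already set via bond 2)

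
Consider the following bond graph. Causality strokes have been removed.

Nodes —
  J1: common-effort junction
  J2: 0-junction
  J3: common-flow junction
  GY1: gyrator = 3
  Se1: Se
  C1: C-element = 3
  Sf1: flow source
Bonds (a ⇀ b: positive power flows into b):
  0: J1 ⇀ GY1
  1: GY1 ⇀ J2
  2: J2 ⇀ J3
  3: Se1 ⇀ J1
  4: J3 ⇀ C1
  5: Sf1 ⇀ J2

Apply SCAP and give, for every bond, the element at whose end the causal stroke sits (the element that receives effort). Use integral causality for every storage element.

bond 0 |GY1
bond 1 |GY1
bond 2 |J2
bond 3 |J1
bond 4 |J3
bond 5 |Sf1

β3 stroke at J1  (source Se1 imposes e)
β5 stroke at Sf1  (Sf1 (Sf) sets flow on bond)
β0 stroke at GY1  (J1: bond 3 brought effort, rest push out)
β1 stroke at GY1  (GY1 both-in/both-out from 0)
β2 stroke at J2  (J2 needs exactly one e-in)
β4 stroke at J3  (J3: bond 2 brought flow, rest push out)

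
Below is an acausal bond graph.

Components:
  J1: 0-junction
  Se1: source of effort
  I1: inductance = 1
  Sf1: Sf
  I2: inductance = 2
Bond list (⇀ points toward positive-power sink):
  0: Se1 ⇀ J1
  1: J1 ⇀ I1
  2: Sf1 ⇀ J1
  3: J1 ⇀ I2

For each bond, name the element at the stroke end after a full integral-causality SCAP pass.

β0 →J1
β1 →I1
β2 →Sf1
β3 →I2

β0 →J1  (Se1 (Se) sets effort on bond)
β2 →Sf1  (Sf1: flow source, stroke at near end)
β1 →I1  (0-jn J1 has e-setter on 0)
β3 →I2  (J1: bond 0 brought effort, rest push out)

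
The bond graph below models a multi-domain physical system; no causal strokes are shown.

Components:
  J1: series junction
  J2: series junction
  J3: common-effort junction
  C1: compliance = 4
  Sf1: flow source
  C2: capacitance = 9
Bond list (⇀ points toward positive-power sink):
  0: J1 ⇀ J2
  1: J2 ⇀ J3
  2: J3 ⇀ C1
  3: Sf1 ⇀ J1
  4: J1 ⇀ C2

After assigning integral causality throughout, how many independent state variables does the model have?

2  (C1, C2 all integral)

β3 stroke→Sf1  (Sf1: flow source, stroke at near end)
β0 stroke→J1  (J1 flow already set via bond 3)
β4 stroke→J1  (J1 flow already set via bond 3)
β1 stroke→J2  (common-f at J2 fixed by 0)
β2 stroke→J3  (J3 needs exactly one e-in)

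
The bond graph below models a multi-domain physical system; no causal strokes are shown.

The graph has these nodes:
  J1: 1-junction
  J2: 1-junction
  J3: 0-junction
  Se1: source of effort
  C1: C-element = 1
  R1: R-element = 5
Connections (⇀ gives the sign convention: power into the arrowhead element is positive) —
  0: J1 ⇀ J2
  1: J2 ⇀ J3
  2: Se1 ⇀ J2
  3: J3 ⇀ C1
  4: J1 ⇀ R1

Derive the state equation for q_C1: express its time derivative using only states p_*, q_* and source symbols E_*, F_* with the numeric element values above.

bond 2 |J2  (source Se1 imposes e)
bond 3 |J3  (C1: C, integral causality)
bond 1 |J2  (J3 effort already set via bond 3)
bond 0 |J1  (J2 needs exactly one f-in)
bond 4 |R1  (J1: last free bond brings flow in)

dq_C1/dt = E_Se1/5 - q_C1/5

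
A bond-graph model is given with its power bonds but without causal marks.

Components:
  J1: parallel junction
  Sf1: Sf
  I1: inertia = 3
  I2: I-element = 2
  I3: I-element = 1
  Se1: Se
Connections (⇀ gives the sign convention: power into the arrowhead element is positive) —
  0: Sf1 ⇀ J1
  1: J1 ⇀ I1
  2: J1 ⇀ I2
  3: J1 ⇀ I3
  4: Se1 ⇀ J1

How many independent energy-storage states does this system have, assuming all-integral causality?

3  (I1, I2, I3 all integral)

β0 stroke at Sf1  (Sf1: flow source, stroke at near end)
β4 stroke at J1  (Se1: effort source, stroke at far end)
β1 stroke at I1  (J1: bond 4 brought effort, rest push out)
β2 stroke at I2  (0-jn J1 has e-setter on 4)
β3 stroke at I3  (0-jn J1 has e-setter on 4)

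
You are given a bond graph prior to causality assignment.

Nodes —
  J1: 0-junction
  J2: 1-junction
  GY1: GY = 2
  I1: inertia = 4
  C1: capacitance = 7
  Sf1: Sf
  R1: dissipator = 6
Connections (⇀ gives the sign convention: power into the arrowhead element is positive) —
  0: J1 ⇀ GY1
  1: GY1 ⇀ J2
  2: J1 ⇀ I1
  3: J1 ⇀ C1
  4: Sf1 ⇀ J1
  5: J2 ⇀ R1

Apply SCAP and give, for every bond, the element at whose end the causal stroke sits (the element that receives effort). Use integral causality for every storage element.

#0 |GY1
#1 |GY1
#2 |I1
#3 |J1
#4 |Sf1
#5 |J2

β4 stroke→Sf1  (Sf1: flow source, stroke at near end)
β2 stroke→I1  (I1 outputs flow p/I1)
β3 stroke→J1  (prefer integral on C1)
β0 stroke→GY1  (0-jn J1 has e-setter on 3)
β1 stroke→GY1  (GY GY1: same side as bond 0)
β5 stroke→J2  (common-f at J2 fixed by 1)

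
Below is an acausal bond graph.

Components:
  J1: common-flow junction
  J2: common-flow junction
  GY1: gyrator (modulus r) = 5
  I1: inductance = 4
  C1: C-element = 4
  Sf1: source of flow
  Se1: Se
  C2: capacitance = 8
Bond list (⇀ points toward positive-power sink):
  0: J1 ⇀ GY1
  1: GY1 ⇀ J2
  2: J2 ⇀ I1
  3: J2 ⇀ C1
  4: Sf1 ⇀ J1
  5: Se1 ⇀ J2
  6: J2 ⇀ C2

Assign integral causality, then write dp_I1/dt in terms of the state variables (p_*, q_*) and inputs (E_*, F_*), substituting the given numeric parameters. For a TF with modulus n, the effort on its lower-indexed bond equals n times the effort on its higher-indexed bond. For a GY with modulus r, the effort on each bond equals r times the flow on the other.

b4 stroke→Sf1  (Sf1 fixes flow; stroke at Sf1)
b5 stroke→J2  (Se1: effort source, stroke at far end)
b0 stroke→J1  (J1 flow already set via bond 4)
b1 stroke→J2  (GY1: gyrator matches bond 0)
b2 stroke→I1  (I1 integral (f out))
b3 stroke→J2  (J2: bond 2 brought flow, rest push out)
b6 stroke→J2  (J2 flow already set via bond 2)

dp_I1/dt = E_Se1 + 5*F_Sf1 - q_C1/4 - q_C2/8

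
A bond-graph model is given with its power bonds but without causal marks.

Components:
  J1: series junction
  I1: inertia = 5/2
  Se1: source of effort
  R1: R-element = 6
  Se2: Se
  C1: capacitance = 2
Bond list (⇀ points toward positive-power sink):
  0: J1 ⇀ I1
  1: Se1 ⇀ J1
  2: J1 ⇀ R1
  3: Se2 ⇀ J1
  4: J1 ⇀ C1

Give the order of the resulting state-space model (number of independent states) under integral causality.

2  (C1, I1 all integral)

b1 stroke at J1  (source Se1 imposes e)
b3 stroke at J1  (source Se2 imposes e)
b0 stroke at I1  (I1: I, integral causality)
b2 stroke at J1  (J1: bond 0 brought flow, rest push out)
b4 stroke at J1  (J1: bond 0 brought flow, rest push out)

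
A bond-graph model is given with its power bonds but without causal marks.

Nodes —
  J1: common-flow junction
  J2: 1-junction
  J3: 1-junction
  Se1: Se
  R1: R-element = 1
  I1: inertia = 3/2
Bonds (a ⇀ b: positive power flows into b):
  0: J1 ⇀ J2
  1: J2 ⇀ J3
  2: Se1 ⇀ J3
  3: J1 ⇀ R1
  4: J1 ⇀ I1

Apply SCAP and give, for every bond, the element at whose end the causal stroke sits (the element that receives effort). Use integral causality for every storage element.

b2 |J3  (source Se1 imposes e)
b1 |J2  (only one flow-in slot at J3)
b0 |J1  (J2: last free bond brings flow in)
b4 |I1  (I1 integral (f out))
b3 |J1  (J1: bond 4 brought flow, rest push out)

#0 stroke→J1
#1 stroke→J2
#2 stroke→J3
#3 stroke→J1
#4 stroke→I1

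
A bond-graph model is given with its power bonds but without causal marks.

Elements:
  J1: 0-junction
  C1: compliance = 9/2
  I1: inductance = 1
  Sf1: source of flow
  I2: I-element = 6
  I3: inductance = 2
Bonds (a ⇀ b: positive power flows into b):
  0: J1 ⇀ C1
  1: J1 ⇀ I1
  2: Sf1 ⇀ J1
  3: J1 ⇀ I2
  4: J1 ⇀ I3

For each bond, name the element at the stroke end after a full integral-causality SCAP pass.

β2 stroke→Sf1  (Sf1 fixes flow; stroke at Sf1)
β0 stroke→J1  (C1 outputs effort q/C1)
β1 stroke→I1  (J1 effort already set via bond 0)
β3 stroke→I2  (common-e at J1 fixed by 0)
β4 stroke→I3  (J1 effort already set via bond 0)

b0 stroke→J1
b1 stroke→I1
b2 stroke→Sf1
b3 stroke→I2
b4 stroke→I3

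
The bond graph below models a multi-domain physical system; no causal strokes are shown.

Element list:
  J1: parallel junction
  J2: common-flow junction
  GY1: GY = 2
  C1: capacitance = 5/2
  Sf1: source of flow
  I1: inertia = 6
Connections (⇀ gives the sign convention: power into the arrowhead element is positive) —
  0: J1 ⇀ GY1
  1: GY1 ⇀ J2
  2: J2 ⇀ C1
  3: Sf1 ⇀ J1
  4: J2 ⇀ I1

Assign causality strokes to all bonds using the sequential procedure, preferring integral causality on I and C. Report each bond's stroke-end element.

#3 →Sf1  (source Sf1 imposes f)
#0 →J1  (only one effort-in slot at J1)
#1 →J2  (GY GY1: same side as bond 0)
#2 →J2  (C1 outputs effort q/C1)
#4 →I1  (only one flow-in slot at J2)

β0 →J1
β1 →J2
β2 →J2
β3 →Sf1
β4 →I1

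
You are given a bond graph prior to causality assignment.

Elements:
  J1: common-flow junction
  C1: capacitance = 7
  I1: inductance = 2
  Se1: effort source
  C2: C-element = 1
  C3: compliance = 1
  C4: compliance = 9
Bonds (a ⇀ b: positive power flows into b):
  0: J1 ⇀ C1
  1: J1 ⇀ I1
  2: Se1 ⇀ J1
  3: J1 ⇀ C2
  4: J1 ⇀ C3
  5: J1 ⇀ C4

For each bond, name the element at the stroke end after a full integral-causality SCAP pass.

β0 |J1
β1 |I1
β2 |J1
β3 |J1
β4 |J1
β5 |J1

bond 2 stroke at J1  (Se1: effort source, stroke at far end)
bond 0 stroke at J1  (prefer integral on C1)
bond 1 stroke at I1  (I1: I, integral causality)
bond 3 stroke at J1  (common-f at J1 fixed by 1)
bond 4 stroke at J1  (J1: bond 1 brought flow, rest push out)
bond 5 stroke at J1  (J1 flow already set via bond 1)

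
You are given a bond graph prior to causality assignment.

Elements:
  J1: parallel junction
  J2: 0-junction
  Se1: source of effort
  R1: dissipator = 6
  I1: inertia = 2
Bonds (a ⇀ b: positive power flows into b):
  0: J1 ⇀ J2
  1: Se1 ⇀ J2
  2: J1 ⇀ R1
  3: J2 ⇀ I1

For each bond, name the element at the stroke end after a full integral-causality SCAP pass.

#0 stroke at J1
#1 stroke at J2
#2 stroke at R1
#3 stroke at I1

bond 1 stroke at J2  (Se1 fixes effort; stroke away)
bond 0 stroke at J1  (J2 effort already set via bond 1)
bond 3 stroke at I1  (0-jn J2 has e-setter on 1)
bond 2 stroke at R1  (common-e at J1 fixed by 0)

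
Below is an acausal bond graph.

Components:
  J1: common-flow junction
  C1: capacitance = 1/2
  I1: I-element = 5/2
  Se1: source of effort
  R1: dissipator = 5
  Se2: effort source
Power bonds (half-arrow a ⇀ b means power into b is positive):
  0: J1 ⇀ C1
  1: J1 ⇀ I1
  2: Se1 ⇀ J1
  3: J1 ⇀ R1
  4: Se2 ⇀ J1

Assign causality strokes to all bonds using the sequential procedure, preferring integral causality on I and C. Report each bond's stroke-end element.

#2 stroke at J1  (source Se1 imposes e)
#4 stroke at J1  (Se2 (Se) sets effort on bond)
#0 stroke at J1  (C1 outputs effort q/C1)
#1 stroke at I1  (I1: I, integral causality)
#3 stroke at J1  (1-jn J1 has f-setter on 1)

b0 stroke at J1
b1 stroke at I1
b2 stroke at J1
b3 stroke at J1
b4 stroke at J1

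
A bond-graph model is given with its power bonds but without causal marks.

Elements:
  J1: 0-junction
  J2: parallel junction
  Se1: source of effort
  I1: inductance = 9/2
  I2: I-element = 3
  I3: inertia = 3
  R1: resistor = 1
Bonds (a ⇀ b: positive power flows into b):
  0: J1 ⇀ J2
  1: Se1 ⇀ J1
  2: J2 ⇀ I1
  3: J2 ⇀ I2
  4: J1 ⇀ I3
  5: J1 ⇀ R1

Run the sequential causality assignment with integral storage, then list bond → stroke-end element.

bond 1 →J1  (Se1 fixes effort; stroke away)
bond 0 →J2  (J1: bond 1 brought effort, rest push out)
bond 4 →I3  (common-e at J1 fixed by 1)
bond 5 →R1  (common-e at J1 fixed by 1)
bond 2 →I1  (J2 effort already set via bond 0)
bond 3 →I2  (0-jn J2 has e-setter on 0)

bond 0 stroke→J2
bond 1 stroke→J1
bond 2 stroke→I1
bond 3 stroke→I2
bond 4 stroke→I3
bond 5 stroke→R1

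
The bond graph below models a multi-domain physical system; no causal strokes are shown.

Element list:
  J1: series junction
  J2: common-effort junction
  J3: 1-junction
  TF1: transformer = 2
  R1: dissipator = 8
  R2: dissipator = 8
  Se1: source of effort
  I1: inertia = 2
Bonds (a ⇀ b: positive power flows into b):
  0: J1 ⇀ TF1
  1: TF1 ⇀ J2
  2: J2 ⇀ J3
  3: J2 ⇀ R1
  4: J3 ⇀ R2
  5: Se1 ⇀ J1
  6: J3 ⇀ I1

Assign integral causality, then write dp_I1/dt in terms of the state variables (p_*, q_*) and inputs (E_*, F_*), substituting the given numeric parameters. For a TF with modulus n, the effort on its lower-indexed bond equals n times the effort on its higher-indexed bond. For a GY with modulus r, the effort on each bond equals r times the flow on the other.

β5 |J1  (Se1 (Se) sets effort on bond)
β0 |TF1  (only one flow-in slot at J1)
β1 |J2  (TF TF1: opposite of bond 0)
β2 |J3  (J2 effort already set via bond 1)
β3 |R1  (J2 effort already set via bond 1)
β6 |I1  (prefer integral on I1)
β4 |J3  (common-f at J3 fixed by 6)

dp_I1/dt = E_Se1/2 - 4*p_I1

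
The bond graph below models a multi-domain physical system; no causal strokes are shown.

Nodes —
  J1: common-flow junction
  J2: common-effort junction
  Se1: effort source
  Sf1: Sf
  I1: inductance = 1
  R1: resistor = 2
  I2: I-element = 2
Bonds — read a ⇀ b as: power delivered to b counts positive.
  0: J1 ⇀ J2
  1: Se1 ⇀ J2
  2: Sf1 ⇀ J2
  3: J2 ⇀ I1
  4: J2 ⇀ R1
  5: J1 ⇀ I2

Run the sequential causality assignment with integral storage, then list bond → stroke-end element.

#0 stroke at J1
#1 stroke at J2
#2 stroke at Sf1
#3 stroke at I1
#4 stroke at R1
#5 stroke at I2

bond 1 stroke at J2  (Se1 fixes effort; stroke away)
bond 2 stroke at Sf1  (Sf1 (Sf) sets flow on bond)
bond 0 stroke at J1  (0-jn J2 has e-setter on 1)
bond 3 stroke at I1  (0-jn J2 has e-setter on 1)
bond 4 stroke at R1  (common-e at J2 fixed by 1)
bond 5 stroke at I2  (closing 1-jn rule on J1)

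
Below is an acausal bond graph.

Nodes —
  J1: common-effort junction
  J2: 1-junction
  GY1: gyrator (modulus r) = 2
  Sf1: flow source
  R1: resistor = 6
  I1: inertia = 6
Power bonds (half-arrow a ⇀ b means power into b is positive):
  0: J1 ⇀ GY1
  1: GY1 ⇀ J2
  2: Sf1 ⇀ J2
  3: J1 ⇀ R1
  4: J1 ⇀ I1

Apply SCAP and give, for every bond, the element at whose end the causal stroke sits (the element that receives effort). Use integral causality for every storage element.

β0 |J1
β1 |J2
β2 |Sf1
β3 |R1
β4 |I1

#2 stroke→Sf1  (Sf1 (Sf) sets flow on bond)
#1 stroke→J2  (J2 flow already set via bond 2)
#0 stroke→J1  (GY1 both-in/both-out from 1)
#3 stroke→R1  (0-jn J1 has e-setter on 0)
#4 stroke→I1  (common-e at J1 fixed by 0)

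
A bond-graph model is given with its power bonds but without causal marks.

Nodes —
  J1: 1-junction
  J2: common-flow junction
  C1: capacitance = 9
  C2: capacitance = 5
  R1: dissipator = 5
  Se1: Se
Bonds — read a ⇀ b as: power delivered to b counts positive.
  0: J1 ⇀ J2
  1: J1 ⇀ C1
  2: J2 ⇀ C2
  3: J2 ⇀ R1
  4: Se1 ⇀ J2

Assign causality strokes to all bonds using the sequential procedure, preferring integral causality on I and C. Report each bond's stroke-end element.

#0 |J2
#1 |J1
#2 |J2
#3 |R1
#4 |J2

bond 4 stroke at J2  (source Se1 imposes e)
bond 1 stroke at J1  (C1 integral (e out))
bond 0 stroke at J2  (closing 1-jn rule on J1)
bond 2 stroke at J2  (C2: C, integral causality)
bond 3 stroke at R1  (J2: last free bond brings flow in)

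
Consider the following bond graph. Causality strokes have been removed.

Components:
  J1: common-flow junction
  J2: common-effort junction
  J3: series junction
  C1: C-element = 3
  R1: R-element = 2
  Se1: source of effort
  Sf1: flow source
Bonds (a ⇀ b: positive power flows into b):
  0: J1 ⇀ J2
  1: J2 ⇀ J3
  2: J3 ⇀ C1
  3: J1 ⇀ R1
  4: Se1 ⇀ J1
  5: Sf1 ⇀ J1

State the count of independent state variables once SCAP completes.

1  (C1 all integral)

bond 4 |J1  (Se1 (Se) sets effort on bond)
bond 5 |Sf1  (Sf1 (Sf) sets flow on bond)
bond 0 |J1  (common-f at J1 fixed by 5)
bond 3 |J1  (J1: bond 5 brought flow, rest push out)
bond 1 |J2  (J2: last free bond brings effort in)
bond 2 |J3  (J3: bond 1 brought flow, rest push out)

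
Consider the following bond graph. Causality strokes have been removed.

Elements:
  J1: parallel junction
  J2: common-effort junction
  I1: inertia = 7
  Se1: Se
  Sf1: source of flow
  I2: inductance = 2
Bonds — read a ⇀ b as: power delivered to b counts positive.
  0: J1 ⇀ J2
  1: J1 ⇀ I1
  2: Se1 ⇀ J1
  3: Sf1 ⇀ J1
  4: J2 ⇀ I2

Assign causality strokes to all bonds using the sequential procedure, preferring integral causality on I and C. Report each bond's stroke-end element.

b0 stroke at J2
b1 stroke at I1
b2 stroke at J1
b3 stroke at Sf1
b4 stroke at I2

b2 stroke→J1  (Se1: effort source, stroke at far end)
b3 stroke→Sf1  (Sf1 (Sf) sets flow on bond)
b0 stroke→J2  (J1: bond 2 brought effort, rest push out)
b1 stroke→I1  (0-jn J1 has e-setter on 2)
b4 stroke→I2  (0-jn J2 has e-setter on 0)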